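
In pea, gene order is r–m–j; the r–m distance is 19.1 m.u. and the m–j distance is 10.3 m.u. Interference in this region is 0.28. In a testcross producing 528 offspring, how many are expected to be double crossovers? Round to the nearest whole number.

Map distances give recombination frequencies of 0.191 and 0.103 for the two intervals.
With interference 0.28 (so coincidence = 0.72), expected double-crossover frequency = 0.191 × 0.103 × 0.72 = 0.01416.
Expected number = 0.01416 × 528 = 7.48 ≈ 7.

7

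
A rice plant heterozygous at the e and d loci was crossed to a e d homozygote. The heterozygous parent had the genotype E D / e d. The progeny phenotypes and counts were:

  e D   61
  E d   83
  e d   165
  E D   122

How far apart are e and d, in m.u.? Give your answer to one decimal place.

The recombinant classes are E d and e D: 83 + 61 = 144.
Recombination frequency = 144/431 = 0.3341 ≈ 33.4%, i.e. 33.4 m.u.

33.4 m.u.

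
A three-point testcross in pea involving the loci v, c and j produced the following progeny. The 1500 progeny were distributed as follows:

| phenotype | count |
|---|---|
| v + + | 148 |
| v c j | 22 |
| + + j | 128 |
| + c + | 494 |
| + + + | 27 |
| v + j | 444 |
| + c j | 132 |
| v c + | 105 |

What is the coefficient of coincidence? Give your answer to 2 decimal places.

The two most frequent reciprocal classes, + c + and v + j, are the parental types, so the F1 was + c + / v + j.
The two rarest classes, + + + and v c j, are the double crossovers. Comparing them with the parentals, only the c allele has switched, so c is the middle locus and the order is v – c – j.
v–c: (233 + 49)/1500 = 0.1880; c–j: (280 + 49)/1500 = 0.2193.
Expected DCO frequency = 0.1880 × 0.2193 ≈ 0.04123; observed = 49/1500 ≈ 0.03267.
Coefficient of coincidence = 0.03267/0.04123 ≈ 0.79.

0.79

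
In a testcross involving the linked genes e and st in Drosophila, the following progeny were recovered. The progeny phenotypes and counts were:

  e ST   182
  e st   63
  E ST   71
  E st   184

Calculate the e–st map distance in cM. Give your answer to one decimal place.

The two most frequent classes, E st (184) and e ST (182), are the parental types, so the F1 was E st / e ST.
The recombinant classes are E ST and e st: 71 + 63 = 134.
Recombination frequency = 134/500 = 0.2680 ≈ 26.8%, i.e. 26.8 cM.

26.8 cM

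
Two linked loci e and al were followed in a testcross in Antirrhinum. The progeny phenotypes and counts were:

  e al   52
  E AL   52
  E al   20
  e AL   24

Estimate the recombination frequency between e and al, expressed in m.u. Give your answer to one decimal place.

29.7 m.u.

The two most frequent classes, E AL (52) and e al (52), are the parental types, so the F1 was E AL / e al.
The recombinant classes are E al and e AL: 20 + 24 = 44.
Recombination frequency = 44/148 = 0.2973 ≈ 29.7%, i.e. 29.7 m.u.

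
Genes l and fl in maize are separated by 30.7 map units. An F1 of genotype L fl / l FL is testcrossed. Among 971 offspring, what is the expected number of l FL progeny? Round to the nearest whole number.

A map distance of 30.7 map units corresponds to a recombination frequency of 0.307.
The F1 is L fl / l FL, so l FL is a parental gamete class with expected frequency (1 − r)/2 = 0.693/2 = 0.3465.
Expected number = 0.3465 × 971 = 336.45 ≈ 336.

336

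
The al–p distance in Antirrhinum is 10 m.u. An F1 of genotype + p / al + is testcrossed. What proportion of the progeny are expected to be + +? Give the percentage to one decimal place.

5.0%

A map distance of 10 m.u. corresponds to a recombination frequency of 0.100.
The F1 is + p / al +, so + + is a recombinant gamete class with expected frequency r/2 = 0.100/2 = 0.0500.
That is 0.0500 = 5.0% of the progeny.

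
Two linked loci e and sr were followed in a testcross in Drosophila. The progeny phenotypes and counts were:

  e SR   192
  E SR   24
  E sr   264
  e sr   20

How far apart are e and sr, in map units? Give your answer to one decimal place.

The two most frequent classes, E sr (264) and e SR (192), are the parental types, so the F1 was E sr / e SR.
The recombinant classes are E SR and e sr: 24 + 20 = 44.
Recombination frequency = 44/500 = 0.0880 ≈ 8.8%, i.e. 8.8 map units.

8.8 map units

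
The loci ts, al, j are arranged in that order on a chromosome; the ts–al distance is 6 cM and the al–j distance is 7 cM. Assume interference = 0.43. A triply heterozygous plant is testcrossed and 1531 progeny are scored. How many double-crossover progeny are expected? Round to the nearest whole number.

Map distances give recombination frequencies of 0.060 and 0.070 for the two intervals.
With interference 0.43 (so coincidence = 0.57), expected double-crossover frequency = 0.060 × 0.070 × 0.57 = 0.00239.
Expected number = 0.00239 × 1531 = 3.67 ≈ 4.

4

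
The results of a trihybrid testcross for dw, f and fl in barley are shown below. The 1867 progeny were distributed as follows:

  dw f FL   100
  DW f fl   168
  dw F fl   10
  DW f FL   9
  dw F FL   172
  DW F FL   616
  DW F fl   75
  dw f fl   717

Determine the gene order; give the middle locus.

The two most frequent reciprocal classes, DW F FL and dw f fl, are the parental types, so the F1 was DW F FL / dw f fl.
The two rarest classes, DW f FL and dw F fl, are the double crossovers. Comparing them with the parentals, only the f allele has switched, so f is the middle locus and the order is fl – f – dw.

f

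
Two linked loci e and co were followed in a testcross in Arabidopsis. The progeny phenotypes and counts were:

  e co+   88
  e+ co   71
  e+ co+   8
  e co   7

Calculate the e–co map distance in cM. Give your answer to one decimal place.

8.6 cM

The two most frequent classes, e+ co (71) and e co+ (88), are the parental types, so the F1 was e+ co / e co+.
The recombinant classes are e+ co+ and e co: 8 + 7 = 15.
Recombination frequency = 15/174 = 0.0862 ≈ 8.6%, i.e. 8.6 cM.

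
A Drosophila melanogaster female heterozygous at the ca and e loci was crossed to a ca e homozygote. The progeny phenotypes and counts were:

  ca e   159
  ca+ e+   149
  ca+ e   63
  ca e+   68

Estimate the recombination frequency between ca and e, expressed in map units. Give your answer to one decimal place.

29.8 map units

The two most frequent classes, ca+ e+ (149) and ca e (159), are the parental types, so the F1 was ca+ e+ / ca e.
The recombinant classes are ca+ e and ca e+: 63 + 68 = 131.
Recombination frequency = 131/439 = 0.2984 ≈ 29.8%, i.e. 29.8 map units.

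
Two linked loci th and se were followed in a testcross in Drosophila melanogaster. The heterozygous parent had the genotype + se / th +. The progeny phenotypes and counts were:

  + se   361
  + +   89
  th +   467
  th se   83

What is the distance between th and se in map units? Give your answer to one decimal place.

17.2 map units

The recombinant classes are + + and th se: 89 + 83 = 172.
Recombination frequency = 172/1000 = 0.1720 ≈ 17.2%, i.e. 17.2 map units.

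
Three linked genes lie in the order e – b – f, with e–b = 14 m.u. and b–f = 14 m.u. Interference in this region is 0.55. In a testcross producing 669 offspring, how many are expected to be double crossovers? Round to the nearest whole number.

6

Map distances give recombination frequencies of 0.140 and 0.140 for the two intervals.
With interference 0.55 (so coincidence = 0.45), expected double-crossover frequency = 0.140 × 0.140 × 0.45 = 0.00882.
Expected number = 0.00882 × 669 = 5.90 ≈ 6.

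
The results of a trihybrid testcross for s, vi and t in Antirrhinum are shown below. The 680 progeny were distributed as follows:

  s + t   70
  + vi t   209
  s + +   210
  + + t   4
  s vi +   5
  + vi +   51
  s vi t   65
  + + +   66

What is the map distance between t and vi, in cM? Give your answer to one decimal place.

The two most frequent reciprocal classes, s + + and + vi t, are the parental types, so the F1 was s + + / + vi t.
The two rarest classes, s vi + and + + t, are the double crossovers. Comparing them with the parentals, only the vi allele has switched, so vi is the middle locus and the order is s – vi – t.
Crossovers in the vi–t interval produce the single-crossover classes s + t and + vi + (70 + 51 = 121) plus the double crossovers (9).
RF(vi–t) = (121 + 9) / 680 = 130/680 = 0.1912 → 19.1 cM.

19.1 cM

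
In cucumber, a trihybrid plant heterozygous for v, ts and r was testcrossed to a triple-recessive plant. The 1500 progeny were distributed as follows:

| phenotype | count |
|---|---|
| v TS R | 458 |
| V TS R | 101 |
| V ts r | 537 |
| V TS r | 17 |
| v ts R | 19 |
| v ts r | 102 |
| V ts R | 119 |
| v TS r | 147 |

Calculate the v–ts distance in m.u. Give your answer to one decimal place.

15.9 m.u.

The two most frequent reciprocal classes, V ts r and v TS R, are the parental types, so the F1 was V ts r / v TS R.
The two rarest classes, V TS r and v ts R, are the double crossovers. Comparing them with the parentals, only the ts allele has switched, so ts is the middle locus and the order is v – ts – r.
Crossovers in the v–ts interval produce the single-crossover classes v ts r and V TS R (102 + 101 = 203) plus the double crossovers (36).
RF(v–ts) = (203 + 36) / 1500 = 239/1500 = 0.1593 → 15.9 m.u.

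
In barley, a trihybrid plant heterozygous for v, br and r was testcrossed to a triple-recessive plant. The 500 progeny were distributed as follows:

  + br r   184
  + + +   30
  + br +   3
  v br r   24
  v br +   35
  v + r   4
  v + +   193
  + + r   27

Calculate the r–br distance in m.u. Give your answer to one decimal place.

13.8 m.u.

The two most frequent reciprocal classes, + br r and v + +, are the parental types, so the F1 was + br r / v + +.
The two rarest classes, + br + and v + r, are the double crossovers. Comparing them with the parentals, only the r allele has switched, so r is the middle locus and the order is v – r – br.
Crossovers in the r–br interval produce the single-crossover classes + + r and v br + (27 + 35 = 62) plus the double crossovers (7).
RF(r–br) = (62 + 7) / 500 = 69/500 = 0.1380 → 13.8 m.u.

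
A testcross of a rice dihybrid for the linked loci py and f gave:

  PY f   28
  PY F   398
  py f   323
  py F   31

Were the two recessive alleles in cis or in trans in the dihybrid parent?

cis

The two most frequent classes are PY F (398) and py f (323); these are the parental (non-recombinant) types.
So the F1 carried PY F on one chromosome and py f on the other — the recessive alleles are on the same chromosome (cis / coupling).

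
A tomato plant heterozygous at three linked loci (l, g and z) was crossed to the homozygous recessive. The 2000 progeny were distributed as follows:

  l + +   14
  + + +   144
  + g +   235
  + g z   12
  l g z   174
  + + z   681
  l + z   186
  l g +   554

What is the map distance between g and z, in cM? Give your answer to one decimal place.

17.2 cM

The two most frequent reciprocal classes, + + z and l g +, are the parental types, so the F1 was + + z / l g +.
The two rarest classes, + g z and l + +, are the double crossovers. Comparing them with the parentals, only the g allele has switched, so g is the middle locus and the order is l – g – z.
Crossovers in the g–z interval produce the single-crossover classes + + + and l g z (144 + 174 = 318) plus the double crossovers (26).
RF(g–z) = (318 + 26) / 2000 = 344/2000 = 0.1720 → 17.2 cM.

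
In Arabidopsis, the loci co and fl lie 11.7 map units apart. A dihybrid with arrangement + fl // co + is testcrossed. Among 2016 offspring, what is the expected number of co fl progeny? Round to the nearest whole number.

118

A map distance of 11.7 map units corresponds to a recombination frequency of 0.117.
The F1 is + fl / co +, so co fl is a recombinant gamete class with expected frequency r/2 = 0.117/2 = 0.0585.
Expected number = 0.0585 × 2016 = 117.94 ≈ 118.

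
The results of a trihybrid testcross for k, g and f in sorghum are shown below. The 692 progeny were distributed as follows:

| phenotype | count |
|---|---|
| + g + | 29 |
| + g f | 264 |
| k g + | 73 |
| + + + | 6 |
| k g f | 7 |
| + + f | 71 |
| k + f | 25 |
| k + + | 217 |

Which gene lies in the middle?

k

The two most frequent reciprocal classes, + g f and k + +, are the parental types, so the F1 was + g f / k + +.
The two rarest classes, k g f and + + +, are the double crossovers. Comparing them with the parentals, only the k allele has switched, so k is the middle locus and the order is g – k – f.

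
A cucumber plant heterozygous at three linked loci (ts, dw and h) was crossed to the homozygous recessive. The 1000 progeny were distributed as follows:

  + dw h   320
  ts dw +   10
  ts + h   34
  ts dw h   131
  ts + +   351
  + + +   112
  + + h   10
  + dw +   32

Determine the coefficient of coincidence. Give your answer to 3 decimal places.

The two most frequent reciprocal classes, + dw h and ts + +, are the parental types, so the F1 was + dw h / ts + +.
The two rarest classes, + + h and ts dw +, are the double crossovers. Comparing them with the parentals, only the dw allele has switched, so dw is the middle locus and the order is ts – dw – h.
ts–dw: (243 + 20)/1000 = 0.2630; dw–h: (66 + 20)/1000 = 0.0860.
Expected DCO frequency = 0.2630 × 0.0860 ≈ 0.02262; observed = 20/1000 ≈ 0.02000.
Coefficient of coincidence = 0.02000/0.02262 ≈ 0.884.

0.884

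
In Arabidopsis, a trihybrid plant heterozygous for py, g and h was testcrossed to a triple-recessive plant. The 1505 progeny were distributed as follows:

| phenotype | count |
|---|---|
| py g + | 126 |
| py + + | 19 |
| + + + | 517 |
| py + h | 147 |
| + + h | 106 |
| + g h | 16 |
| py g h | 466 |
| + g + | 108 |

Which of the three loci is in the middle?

py

The two most frequent reciprocal classes, py g h and + + +, are the parental types, so the F1 was py g h / + + +.
The two rarest classes, + g h and py + +, are the double crossovers. Comparing them with the parentals, only the py allele has switched, so py is the middle locus and the order is h – py – g.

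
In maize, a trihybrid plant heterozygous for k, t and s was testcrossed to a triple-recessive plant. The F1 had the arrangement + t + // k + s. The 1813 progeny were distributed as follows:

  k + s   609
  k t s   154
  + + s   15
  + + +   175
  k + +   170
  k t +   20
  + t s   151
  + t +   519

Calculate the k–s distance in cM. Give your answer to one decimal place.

The two rarest classes, k t + and + + s, are the double crossovers. Comparing them with the parentals, only the k allele has switched, so k is the middle locus and the order is t – k – s.
Crossovers in the k–s interval produce the single-crossover classes + t s and k + + (151 + 170 = 321) plus the double crossovers (35).
RF(k–s) = (321 + 35) / 1813 = 356/1813 = 0.1964 → 19.6 cM.

19.6 cM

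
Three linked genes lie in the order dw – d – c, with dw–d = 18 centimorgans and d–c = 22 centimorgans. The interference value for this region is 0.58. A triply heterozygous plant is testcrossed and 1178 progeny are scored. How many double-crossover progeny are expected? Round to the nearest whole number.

Map distances give recombination frequencies of 0.180 and 0.220 for the two intervals.
With interference 0.58 (so coincidence = 0.42), expected double-crossover frequency = 0.180 × 0.220 × 0.42 = 0.01663.
Expected number = 0.01663 × 1178 = 19.59 ≈ 20.

20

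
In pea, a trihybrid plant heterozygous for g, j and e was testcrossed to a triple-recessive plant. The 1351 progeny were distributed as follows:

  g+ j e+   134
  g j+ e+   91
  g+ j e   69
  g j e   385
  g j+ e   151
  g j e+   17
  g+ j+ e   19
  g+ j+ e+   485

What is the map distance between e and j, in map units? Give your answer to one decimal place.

23.8 map units

The two most frequent reciprocal classes, g j e and g+ j+ e+, are the parental types, so the F1 was g j e / g+ j+ e+.
The two rarest classes, g j e+ and g+ j+ e, are the double crossovers. Comparing them with the parentals, only the e allele has switched, so e is the middle locus and the order is g – e – j.
Crossovers in the e–j interval produce the single-crossover classes g j+ e and g+ j e+ (151 + 134 = 285) plus the double crossovers (36).
RF(e–j) = (285 + 36) / 1351 = 321/1351 = 0.2376 → 23.8 map units.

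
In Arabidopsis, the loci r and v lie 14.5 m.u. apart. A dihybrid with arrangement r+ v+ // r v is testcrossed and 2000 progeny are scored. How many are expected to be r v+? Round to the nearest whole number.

A map distance of 14.5 m.u. corresponds to a recombination frequency of 0.145.
The F1 is r+ v+ / r v, so r v+ is a recombinant gamete class with expected frequency r/2 = 0.145/2 = 0.0725.
Expected number = 0.0725 × 2000 = 145.00 ≈ 145.

145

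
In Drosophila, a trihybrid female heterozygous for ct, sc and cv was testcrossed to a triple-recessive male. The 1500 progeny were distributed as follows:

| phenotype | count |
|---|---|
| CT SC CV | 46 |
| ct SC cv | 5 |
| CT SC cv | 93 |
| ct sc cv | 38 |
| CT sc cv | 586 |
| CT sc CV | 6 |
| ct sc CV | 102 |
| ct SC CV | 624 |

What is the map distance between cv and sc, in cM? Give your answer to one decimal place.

The two most frequent reciprocal classes, CT sc cv and ct SC CV, are the parental types, so the F1 was CT sc cv / ct SC CV.
The two rarest classes, CT sc CV and ct SC cv, are the double crossovers. Comparing them with the parentals, only the cv allele has switched, so cv is the middle locus and the order is ct – cv – sc.
Crossovers in the cv–sc interval produce the single-crossover classes CT SC cv and ct sc CV (93 + 102 = 195) plus the double crossovers (11).
RF(cv–sc) = (195 + 11) / 1500 = 206/1500 = 0.1373 → 13.7 cM.

13.7 cM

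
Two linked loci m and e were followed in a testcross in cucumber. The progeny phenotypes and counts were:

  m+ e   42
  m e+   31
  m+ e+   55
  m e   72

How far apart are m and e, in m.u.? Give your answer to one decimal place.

36.5 m.u.

The two most frequent classes, m+ e+ (55) and m e (72), are the parental types, so the F1 was m+ e+ / m e.
The recombinant classes are m+ e and m e+: 42 + 31 = 73.
Recombination frequency = 73/200 = 0.3650 ≈ 36.5%, i.e. 36.5 m.u.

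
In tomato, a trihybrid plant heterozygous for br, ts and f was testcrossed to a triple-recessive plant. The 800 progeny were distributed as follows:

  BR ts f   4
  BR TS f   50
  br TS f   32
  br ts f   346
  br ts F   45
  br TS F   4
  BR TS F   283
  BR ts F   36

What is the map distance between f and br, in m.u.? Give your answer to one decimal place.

The two most frequent reciprocal classes, BR TS F and br ts f, are the parental types, so the F1 was BR TS F / br ts f.
The two rarest classes, br TS F and BR ts f, are the double crossovers. Comparing them with the parentals, only the br allele has switched, so br is the middle locus and the order is ts – br – f.
Crossovers in the br–f interval produce the single-crossover classes BR TS f and br ts F (50 + 45 = 95) plus the double crossovers (8).
RF(br–f) = (95 + 8) / 800 = 103/800 = 0.1288 → 12.9 m.u.

12.9 m.u.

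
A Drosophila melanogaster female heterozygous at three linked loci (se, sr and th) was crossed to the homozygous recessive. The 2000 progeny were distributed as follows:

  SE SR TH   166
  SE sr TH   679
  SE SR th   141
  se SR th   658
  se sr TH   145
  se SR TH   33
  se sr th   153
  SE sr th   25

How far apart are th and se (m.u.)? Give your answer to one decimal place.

The two most frequent reciprocal classes, se SR th and SE sr TH, are the parental types, so the F1 was se SR th / SE sr TH.
The two rarest classes, se SR TH and SE sr th, are the double crossovers. Comparing them with the parentals, only the th allele has switched, so th is the middle locus and the order is se – th – sr.
Crossovers in the se–th interval produce the single-crossover classes SE SR th and se sr TH (141 + 145 = 286) plus the double crossovers (58).
RF(se–th) = (286 + 58) / 2000 = 344/2000 = 0.1720 → 17.2 m.u.

17.2 m.u.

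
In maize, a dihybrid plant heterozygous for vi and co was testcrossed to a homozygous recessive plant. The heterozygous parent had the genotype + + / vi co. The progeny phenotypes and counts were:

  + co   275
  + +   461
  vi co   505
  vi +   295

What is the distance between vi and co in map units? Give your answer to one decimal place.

The recombinant classes are + co and vi +: 275 + 295 = 570.
Recombination frequency = 570/1536 = 0.3711 ≈ 37.1%, i.e. 37.1 map units.

37.1 map units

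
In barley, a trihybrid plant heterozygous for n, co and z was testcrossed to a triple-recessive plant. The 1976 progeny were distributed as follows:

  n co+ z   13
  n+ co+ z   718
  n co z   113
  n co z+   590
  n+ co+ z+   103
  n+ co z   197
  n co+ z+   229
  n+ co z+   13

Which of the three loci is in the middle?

n

The two most frequent reciprocal classes, n co z+ and n+ co+ z, are the parental types, so the F1 was n co z+ / n+ co+ z.
The two rarest classes, n+ co z+ and n co+ z, are the double crossovers. Comparing them with the parentals, only the n allele has switched, so n is the middle locus and the order is co – n – z.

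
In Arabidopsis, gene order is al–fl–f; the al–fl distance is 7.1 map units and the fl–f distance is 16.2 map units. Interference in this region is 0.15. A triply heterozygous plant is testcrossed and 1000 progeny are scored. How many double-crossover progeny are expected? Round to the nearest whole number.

10

Map distances give recombination frequencies of 0.071 and 0.162 for the two intervals.
With interference 0.15 (so coincidence = 0.85), expected double-crossover frequency = 0.071 × 0.162 × 0.85 = 0.00978.
Expected number = 0.00978 × 1000 = 9.78 ≈ 10.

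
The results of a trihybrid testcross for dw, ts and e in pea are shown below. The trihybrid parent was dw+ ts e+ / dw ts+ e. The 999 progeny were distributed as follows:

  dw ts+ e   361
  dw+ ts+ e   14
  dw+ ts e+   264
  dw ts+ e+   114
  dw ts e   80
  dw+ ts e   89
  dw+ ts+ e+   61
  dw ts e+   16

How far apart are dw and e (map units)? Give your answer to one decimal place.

The two rarest classes, dw ts e+ and dw+ ts+ e, are the double crossovers. Comparing them with the parentals, only the dw allele has switched, so dw is the middle locus and the order is e – dw – ts.
Crossovers in the e–dw interval produce the single-crossover classes dw+ ts e and dw ts+ e+ (89 + 114 = 203) plus the double crossovers (30).
RF(e–dw) = (203 + 30) / 999 = 233/999 = 0.2332 → 23.3 map units.

23.3 map units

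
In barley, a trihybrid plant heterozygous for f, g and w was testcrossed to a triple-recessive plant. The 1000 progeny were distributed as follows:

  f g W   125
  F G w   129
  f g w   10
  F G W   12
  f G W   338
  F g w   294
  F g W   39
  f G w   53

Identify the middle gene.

The two most frequent reciprocal classes, F g w and f G W, are the parental types, so the F1 was F g w / f G W.
The two rarest classes, f g w and F G W, are the double crossovers. Comparing them with the parentals, only the f allele has switched, so f is the middle locus and the order is w – f – g.

f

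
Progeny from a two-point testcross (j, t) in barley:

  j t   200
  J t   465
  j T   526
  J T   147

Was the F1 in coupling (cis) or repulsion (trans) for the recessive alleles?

trans

The two most frequent classes are J t (465) and j T (526); these are the parental (non-recombinant) types.
So the F1 carried J t on one chromosome and j T on the other — the recessive alleles are on opposite chromosomes (trans / repulsion).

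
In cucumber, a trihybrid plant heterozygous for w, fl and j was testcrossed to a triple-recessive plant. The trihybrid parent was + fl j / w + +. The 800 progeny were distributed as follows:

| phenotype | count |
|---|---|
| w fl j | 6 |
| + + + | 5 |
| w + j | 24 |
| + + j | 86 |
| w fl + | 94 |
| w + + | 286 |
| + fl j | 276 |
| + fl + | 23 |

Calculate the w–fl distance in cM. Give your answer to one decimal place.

The two rarest classes, w fl j and + + +, are the double crossovers. Comparing them with the parentals, only the w allele has switched, so w is the middle locus and the order is fl – w – j.
Crossovers in the fl–w interval produce the single-crossover classes + + j and w fl + (86 + 94 = 180) plus the double crossovers (11).
RF(fl–w) = (180 + 11) / 800 = 191/800 = 0.2387 → 23.9 cM.

23.9 cM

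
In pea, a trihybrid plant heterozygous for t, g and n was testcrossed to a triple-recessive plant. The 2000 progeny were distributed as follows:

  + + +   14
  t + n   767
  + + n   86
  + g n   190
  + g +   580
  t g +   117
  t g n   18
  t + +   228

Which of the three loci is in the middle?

The two most frequent reciprocal classes, + g + and t + n, are the parental types, so the F1 was + g + / t + n.
The two rarest classes, + + + and t g n, are the double crossovers. Comparing them with the parentals, only the g allele has switched, so g is the middle locus and the order is n – g – t.

g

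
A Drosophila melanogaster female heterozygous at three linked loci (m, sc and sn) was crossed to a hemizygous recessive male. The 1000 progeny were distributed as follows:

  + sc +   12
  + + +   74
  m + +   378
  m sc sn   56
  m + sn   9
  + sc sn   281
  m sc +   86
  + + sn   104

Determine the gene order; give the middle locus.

sn

The two most frequent reciprocal classes, m + + and + sc sn, are the parental types, so the F1 was m + + / + sc sn.
The two rarest classes, m + sn and + sc +, are the double crossovers. Comparing them with the parentals, only the sn allele has switched, so sn is the middle locus and the order is m – sn – sc.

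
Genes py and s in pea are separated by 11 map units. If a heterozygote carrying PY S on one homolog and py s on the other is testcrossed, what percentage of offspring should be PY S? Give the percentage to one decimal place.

A map distance of 11 map units corresponds to a recombination frequency of 0.110.
The F1 is PY S / py s, so PY S is a parental gamete class with expected frequency (1 − r)/2 = 0.890/2 = 0.4450.
That is 0.4450 = 44.5% of the progeny.

44.5%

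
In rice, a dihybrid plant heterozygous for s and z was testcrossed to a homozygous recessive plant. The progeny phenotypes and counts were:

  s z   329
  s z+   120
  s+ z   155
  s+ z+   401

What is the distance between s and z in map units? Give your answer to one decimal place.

The two most frequent classes, s+ z+ (401) and s z (329), are the parental types, so the F1 was s+ z+ / s z.
The recombinant classes are s+ z and s z+: 155 + 120 = 275.
Recombination frequency = 275/1005 = 0.2736 ≈ 27.4%, i.e. 27.4 map units.

27.4 map units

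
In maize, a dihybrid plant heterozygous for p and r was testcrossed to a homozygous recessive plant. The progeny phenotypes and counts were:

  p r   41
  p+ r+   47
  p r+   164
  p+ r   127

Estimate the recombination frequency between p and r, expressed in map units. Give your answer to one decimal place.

23.2 map units

The two most frequent classes, p+ r (127) and p r+ (164), are the parental types, so the F1 was p+ r / p r+.
The recombinant classes are p+ r+ and p r: 47 + 41 = 88.
Recombination frequency = 88/379 = 0.2322 ≈ 23.2%, i.e. 23.2 map units.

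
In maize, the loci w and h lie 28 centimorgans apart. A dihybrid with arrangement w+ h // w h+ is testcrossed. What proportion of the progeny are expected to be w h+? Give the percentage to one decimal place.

A map distance of 28 centimorgans corresponds to a recombination frequency of 0.280.
The F1 is w+ h / w h+, so w h+ is a parental gamete class with expected frequency (1 − r)/2 = 0.720/2 = 0.3600.
That is 0.3600 = 36.0% of the progeny.

36.0%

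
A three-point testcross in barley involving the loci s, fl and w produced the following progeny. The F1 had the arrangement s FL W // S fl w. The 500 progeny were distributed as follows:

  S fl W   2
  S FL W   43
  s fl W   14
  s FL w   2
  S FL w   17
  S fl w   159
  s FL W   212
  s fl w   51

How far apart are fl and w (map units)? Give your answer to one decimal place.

7.0 map units

The two rarest classes, s FL w and S fl W, are the double crossovers. Comparing them with the parentals, only the w allele has switched, so w is the middle locus and the order is fl – w – s.
Crossovers in the fl–w interval produce the single-crossover classes s fl W and S FL w (14 + 17 = 31) plus the double crossovers (4).
RF(fl–w) = (31 + 4) / 500 = 35/500 = 0.0700 → 7.0 map units.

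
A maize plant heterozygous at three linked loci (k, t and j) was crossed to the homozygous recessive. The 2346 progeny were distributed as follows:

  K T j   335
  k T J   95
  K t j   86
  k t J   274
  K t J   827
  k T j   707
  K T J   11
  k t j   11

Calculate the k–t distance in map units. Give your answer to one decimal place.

26.9 map units

The two most frequent reciprocal classes, K t J and k T j, are the parental types, so the F1 was K t J / k T j.
The two rarest classes, K T J and k t j, are the double crossovers. Comparing them with the parentals, only the t allele has switched, so t is the middle locus and the order is j – t – k.
Crossovers in the t–k interval produce the single-crossover classes k t J and K T j (274 + 335 = 609) plus the double crossovers (22).
RF(t–k) = (609 + 22) / 2346 = 631/2346 = 0.2690 → 26.9 map units.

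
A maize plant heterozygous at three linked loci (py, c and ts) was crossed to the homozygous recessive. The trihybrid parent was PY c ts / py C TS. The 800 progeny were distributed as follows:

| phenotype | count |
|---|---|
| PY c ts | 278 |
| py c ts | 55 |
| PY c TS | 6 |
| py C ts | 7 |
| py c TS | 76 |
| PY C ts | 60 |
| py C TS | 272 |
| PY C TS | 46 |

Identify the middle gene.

ts

The two rarest classes, PY c TS and py C ts, are the double crossovers. Comparing them with the parentals, only the ts allele has switched, so ts is the middle locus and the order is c – ts – py.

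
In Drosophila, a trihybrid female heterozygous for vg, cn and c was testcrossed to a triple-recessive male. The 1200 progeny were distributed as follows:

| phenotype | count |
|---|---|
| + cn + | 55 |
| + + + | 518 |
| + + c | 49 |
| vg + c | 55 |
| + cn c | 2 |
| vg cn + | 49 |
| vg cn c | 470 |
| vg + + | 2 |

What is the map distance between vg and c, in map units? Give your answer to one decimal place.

The two most frequent reciprocal classes, vg cn c and + + +, are the parental types, so the F1 was vg cn c / + + +.
The two rarest classes, + cn c and vg + +, are the double crossovers. Comparing them with the parentals, only the vg allele has switched, so vg is the middle locus and the order is c – vg – cn.
Crossovers in the c–vg interval produce the single-crossover classes vg cn + and + + c (49 + 49 = 98) plus the double crossovers (4).
RF(c–vg) = (98 + 4) / 1200 = 102/1200 = 0.0850 → 8.5 map units.

8.5 map units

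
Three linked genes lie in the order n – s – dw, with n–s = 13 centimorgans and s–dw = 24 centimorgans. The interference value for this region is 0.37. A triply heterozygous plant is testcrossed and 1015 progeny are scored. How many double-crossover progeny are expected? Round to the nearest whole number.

20

Map distances give recombination frequencies of 0.130 and 0.240 for the two intervals.
With interference 0.37 (so coincidence = 0.63), expected double-crossover frequency = 0.130 × 0.240 × 0.63 = 0.01966.
Expected number = 0.01966 × 1015 = 19.95 ≈ 20.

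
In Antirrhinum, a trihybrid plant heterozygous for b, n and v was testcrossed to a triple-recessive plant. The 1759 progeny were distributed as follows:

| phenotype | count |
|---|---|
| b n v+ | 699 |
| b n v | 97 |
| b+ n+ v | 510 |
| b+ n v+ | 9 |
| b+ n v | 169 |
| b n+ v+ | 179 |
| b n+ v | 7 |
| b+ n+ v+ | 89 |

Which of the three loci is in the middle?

b

The two most frequent reciprocal classes, b+ n+ v and b n v+, are the parental types, so the F1 was b+ n+ v / b n v+.
The two rarest classes, b n+ v and b+ n v+, are the double crossovers. Comparing them with the parentals, only the b allele has switched, so b is the middle locus and the order is v – b – n.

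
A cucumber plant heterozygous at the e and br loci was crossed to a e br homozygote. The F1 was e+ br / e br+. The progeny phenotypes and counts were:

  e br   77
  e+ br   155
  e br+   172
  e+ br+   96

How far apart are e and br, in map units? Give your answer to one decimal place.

The recombinant classes are e+ br+ and e br: 96 + 77 = 173.
Recombination frequency = 173/500 = 0.3460 ≈ 34.6%, i.e. 34.6 map units.

34.6 map units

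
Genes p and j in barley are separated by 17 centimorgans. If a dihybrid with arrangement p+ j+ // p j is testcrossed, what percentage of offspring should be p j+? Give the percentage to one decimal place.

A map distance of 17 centimorgans corresponds to a recombination frequency of 0.170.
The F1 is p+ j+ / p j, so p j+ is a recombinant gamete class with expected frequency r/2 = 0.170/2 = 0.0850.
That is 0.0850 = 8.5% of the progeny.

8.5%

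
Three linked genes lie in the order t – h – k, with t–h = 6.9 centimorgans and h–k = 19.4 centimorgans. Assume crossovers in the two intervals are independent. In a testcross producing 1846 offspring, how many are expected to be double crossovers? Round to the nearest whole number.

Map distances give recombination frequencies of 0.069 and 0.194 for the two intervals.
With no interference, expected double-crossover frequency = 0.069 × 0.194 = 0.01339.
Expected number = 0.01339 × 1846 = 24.71 ≈ 25.

25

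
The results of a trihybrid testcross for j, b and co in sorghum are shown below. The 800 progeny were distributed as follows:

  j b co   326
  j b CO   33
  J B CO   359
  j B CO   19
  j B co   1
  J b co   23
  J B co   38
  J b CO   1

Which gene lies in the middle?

The two most frequent reciprocal classes, J B CO and j b co, are the parental types, so the F1 was J B CO / j b co.
The two rarest classes, J b CO and j B co, are the double crossovers. Comparing them with the parentals, only the b allele has switched, so b is the middle locus and the order is co – b – j.

b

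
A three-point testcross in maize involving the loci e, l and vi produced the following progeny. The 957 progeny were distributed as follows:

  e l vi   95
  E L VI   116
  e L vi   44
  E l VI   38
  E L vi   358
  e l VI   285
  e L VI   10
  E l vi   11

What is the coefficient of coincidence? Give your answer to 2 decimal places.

The two most frequent reciprocal classes, E L vi and e l VI, are the parental types, so the F1 was E L vi / e l VI.
The two rarest classes, E l vi and e L VI, are the double crossovers. Comparing them with the parentals, only the l allele has switched, so l is the middle locus and the order is vi – l – e.
vi–l: (211 + 21)/957 = 0.2424; l–e: (82 + 21)/957 = 0.1076.
Expected DCO frequency = 0.2424 × 0.1076 ≈ 0.02608; observed = 21/957 ≈ 0.02194.
Coefficient of coincidence = 0.02194/0.02608 ≈ 0.84.

0.84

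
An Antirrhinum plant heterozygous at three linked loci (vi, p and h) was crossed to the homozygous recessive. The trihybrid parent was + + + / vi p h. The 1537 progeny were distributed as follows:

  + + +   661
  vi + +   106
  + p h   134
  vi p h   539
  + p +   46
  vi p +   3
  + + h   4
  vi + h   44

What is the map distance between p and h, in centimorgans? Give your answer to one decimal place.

The two rarest classes, + + h and vi p +, are the double crossovers. Comparing them with the parentals, only the h allele has switched, so h is the middle locus and the order is vi – h – p.
Crossovers in the h–p interval produce the single-crossover classes + p + and vi + h (46 + 44 = 90) plus the double crossovers (7).
RF(h–p) = (90 + 7) / 1537 = 97/1537 = 0.0631 → 6.3 centimorgans.

6.3 centimorgans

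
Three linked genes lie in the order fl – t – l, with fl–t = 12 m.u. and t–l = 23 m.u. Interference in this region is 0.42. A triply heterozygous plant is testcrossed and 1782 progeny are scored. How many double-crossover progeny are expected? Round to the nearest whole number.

29

Map distances give recombination frequencies of 0.120 and 0.230 for the two intervals.
With interference 0.42 (so coincidence = 0.58), expected double-crossover frequency = 0.120 × 0.230 × 0.58 = 0.01601.
Expected number = 0.01601 × 1782 = 28.53 ≈ 29.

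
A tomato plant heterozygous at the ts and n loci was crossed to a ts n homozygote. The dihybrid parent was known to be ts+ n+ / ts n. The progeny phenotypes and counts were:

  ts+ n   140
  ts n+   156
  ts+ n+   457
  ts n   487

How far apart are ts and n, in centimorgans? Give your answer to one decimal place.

The recombinant classes are ts+ n and ts n+: 140 + 156 = 296.
Recombination frequency = 296/1240 = 0.2387 ≈ 23.9%, i.e. 23.9 centimorgans.

23.9 centimorgans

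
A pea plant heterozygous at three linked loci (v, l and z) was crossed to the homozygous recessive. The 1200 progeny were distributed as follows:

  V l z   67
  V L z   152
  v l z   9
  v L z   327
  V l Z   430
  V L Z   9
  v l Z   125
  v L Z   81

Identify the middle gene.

The two most frequent reciprocal classes, V l Z and v L z, are the parental types, so the F1 was V l Z / v L z.
The two rarest classes, V L Z and v l z, are the double crossovers. Comparing them with the parentals, only the l allele has switched, so l is the middle locus and the order is v – l – z.

l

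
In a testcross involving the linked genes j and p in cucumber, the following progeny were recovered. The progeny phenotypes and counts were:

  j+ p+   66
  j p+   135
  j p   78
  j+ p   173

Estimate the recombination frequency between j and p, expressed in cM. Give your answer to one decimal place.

The two most frequent classes, j+ p (173) and j p+ (135), are the parental types, so the F1 was j+ p / j p+.
The recombinant classes are j+ p+ and j p: 66 + 78 = 144.
Recombination frequency = 144/452 = 0.3186 ≈ 31.9%, i.e. 31.9 cM.

31.9 cM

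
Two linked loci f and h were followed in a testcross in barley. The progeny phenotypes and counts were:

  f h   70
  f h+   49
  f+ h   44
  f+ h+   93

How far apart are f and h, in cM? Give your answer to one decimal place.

36.3 cM

The two most frequent classes, f+ h+ (93) and f h (70), are the parental types, so the F1 was f+ h+ / f h.
The recombinant classes are f+ h and f h+: 44 + 49 = 93.
Recombination frequency = 93/256 = 0.3633 ≈ 36.3%, i.e. 36.3 cM.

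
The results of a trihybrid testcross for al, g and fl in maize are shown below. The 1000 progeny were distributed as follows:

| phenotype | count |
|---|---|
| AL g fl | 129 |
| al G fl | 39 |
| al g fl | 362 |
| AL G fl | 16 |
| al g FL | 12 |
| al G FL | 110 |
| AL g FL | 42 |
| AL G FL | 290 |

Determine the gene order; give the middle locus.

The two most frequent reciprocal classes, al g fl and AL G FL, are the parental types, so the F1 was al g fl / AL G FL.
The two rarest classes, al g FL and AL G fl, are the double crossovers. Comparing them with the parentals, only the fl allele has switched, so fl is the middle locus and the order is g – fl – al.

fl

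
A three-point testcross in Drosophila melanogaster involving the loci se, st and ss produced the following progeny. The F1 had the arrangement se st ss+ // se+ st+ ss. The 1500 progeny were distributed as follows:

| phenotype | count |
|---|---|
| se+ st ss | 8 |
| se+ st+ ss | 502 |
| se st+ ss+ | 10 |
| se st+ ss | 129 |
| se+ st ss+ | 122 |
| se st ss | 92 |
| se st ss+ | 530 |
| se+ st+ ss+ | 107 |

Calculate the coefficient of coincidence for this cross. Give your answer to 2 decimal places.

0.46

The two rarest classes, se st+ ss+ and se+ st ss, are the double crossovers. Comparing them with the parentals, only the st allele has switched, so st is the middle locus and the order is ss – st – se.
ss–st: (199 + 18)/1500 = 0.1447; st–se: (251 + 18)/1500 = 0.1793.
Expected DCO frequency = 0.1447 × 0.1793 ≈ 0.02594; observed = 18/1500 ≈ 0.01200.
Coefficient of coincidence = 0.01200/0.02594 ≈ 0.46.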